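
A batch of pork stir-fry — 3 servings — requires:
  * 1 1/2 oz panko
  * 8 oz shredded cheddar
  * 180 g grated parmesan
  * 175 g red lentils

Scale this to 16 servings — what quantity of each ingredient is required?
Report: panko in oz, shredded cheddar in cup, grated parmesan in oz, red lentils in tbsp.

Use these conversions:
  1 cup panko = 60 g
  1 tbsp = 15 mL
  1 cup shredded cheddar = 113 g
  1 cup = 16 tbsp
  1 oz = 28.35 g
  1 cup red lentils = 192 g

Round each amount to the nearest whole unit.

panko: 8 oz; shredded cheddar: 11 cup; grated parmesan: 34 oz; red lentils: 78 tbsp

Scaling factor: 16/3.
panko: 1.5 oz × 16/3 = 8 oz
shredded cheddar: 8 oz × 16/3 × 28.35 g/oz ÷ 113 g/cup ≈ 11 cup
grated parmesan: 180 g × 16/3 ÷ 28.35 g/oz ≈ 34 oz
red lentils: 175 g × 16/3 ÷ 192 g/cup × 16 tbsp/cup ≈ 78 tbsp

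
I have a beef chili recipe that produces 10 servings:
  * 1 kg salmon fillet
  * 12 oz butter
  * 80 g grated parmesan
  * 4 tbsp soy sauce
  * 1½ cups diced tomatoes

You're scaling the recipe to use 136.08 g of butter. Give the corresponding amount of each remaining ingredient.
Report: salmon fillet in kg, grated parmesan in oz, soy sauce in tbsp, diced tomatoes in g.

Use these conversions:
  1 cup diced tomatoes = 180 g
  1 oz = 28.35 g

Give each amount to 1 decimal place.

The original recipe has 340.2 g of butter, so the scaling factor is 136.08 ÷ 340.2 = 2/5 = 0.4.
salmon fillet: 1 kg × 2/5 = 0.4 kg
grated parmesan: 80 g × 2/5 ÷ 28.35 g/oz ≈ 1.1 oz
soy sauce: 4 tbsp × 2/5 = 1.6 tbsp
diced tomatoes: 1.5 cup × 2/5 × 180 g/cup = 108.0 g

salmon fillet: 0.4 kg; grated parmesan: 1.1 oz; soy sauce: 1.6 tbsp; diced tomatoes: 108.0 g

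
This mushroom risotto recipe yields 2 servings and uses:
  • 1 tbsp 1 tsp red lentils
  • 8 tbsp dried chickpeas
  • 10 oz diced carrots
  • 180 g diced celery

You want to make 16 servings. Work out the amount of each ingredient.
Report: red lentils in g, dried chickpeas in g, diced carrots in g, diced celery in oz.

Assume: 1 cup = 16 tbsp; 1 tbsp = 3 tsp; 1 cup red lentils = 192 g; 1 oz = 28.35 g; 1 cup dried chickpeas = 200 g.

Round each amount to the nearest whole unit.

red lentils: 128 g; dried chickpeas: 800 g; diced carrots: 2268 g; diced celery: 51 oz

Scaling factor: 16/2 = 8.
red lentils: (1 tbsp + 1 tsp = 4/3 tbsp) × 8 ÷ 16 tbsp/cup × 192 g/cup = 128 g
dried chickpeas: 8 tbsp × 8 ÷ 16 tbsp/cup × 200 g/cup = 800 g
diced carrots: 10 oz × 8 × 28.35 g/oz = 2268 g
diced celery: 180 g × 8 ÷ 28.35 g/oz ≈ 51 oz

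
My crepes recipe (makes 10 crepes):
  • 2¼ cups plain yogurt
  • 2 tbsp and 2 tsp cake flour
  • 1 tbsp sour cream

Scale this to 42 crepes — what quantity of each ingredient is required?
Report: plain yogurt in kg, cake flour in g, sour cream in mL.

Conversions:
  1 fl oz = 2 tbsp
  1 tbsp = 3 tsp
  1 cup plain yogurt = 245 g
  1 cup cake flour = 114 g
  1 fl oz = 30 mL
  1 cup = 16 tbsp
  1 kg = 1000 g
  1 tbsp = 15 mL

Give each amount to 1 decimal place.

plain yogurt: 2.3 kg; cake flour: 79.8 g; sour cream: 63.0 mL

Scaling factor: 42/10 = 21/5 = 4.2.
plain yogurt: 2.25 cup × 21/5 × 245 g/cup ÷ 1000 g/kg ≈ 2.3 kg
cake flour: (2 tbsp + 2 tsp = 8/3 tbsp) × 21/5 ÷ 16 tbsp/cup × 114 g/cup = 79.8 g
sour cream: 1 tbsp × 21/5 × 15 mL/tbsp = 63.0 mL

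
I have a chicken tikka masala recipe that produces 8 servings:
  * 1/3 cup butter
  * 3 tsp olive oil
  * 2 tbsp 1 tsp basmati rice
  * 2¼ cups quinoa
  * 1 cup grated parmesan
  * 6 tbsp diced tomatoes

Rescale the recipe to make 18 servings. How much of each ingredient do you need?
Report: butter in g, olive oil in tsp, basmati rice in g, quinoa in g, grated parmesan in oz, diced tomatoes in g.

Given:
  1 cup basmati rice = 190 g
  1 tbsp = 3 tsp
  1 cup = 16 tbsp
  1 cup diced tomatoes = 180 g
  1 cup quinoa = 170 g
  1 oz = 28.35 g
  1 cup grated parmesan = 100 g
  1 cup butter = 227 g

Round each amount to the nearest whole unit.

Scaling factor: 18/8 = 9/4 = 2.25.
butter: 1/3 cup × 9/4 × 227 g/cup ≈ 170 g
olive oil: 3 tsp × 9/4 ≈ 7 tsp
basmati rice: (2 tbsp + 1 tsp = 7/3 tbsp) × 9/4 ÷ 16 tbsp/cup × 190 g/cup ≈ 62 g
quinoa: 2.25 cup × 9/4 × 170 g/cup ≈ 861 g
grated parmesan: 1 cup × 9/4 × 100 g/cup ÷ 28.35 g/oz ≈ 8 oz
diced tomatoes: 6 tbsp × 9/4 ÷ 16 tbsp/cup × 180 g/cup ≈ 152 g

butter: 170 g; olive oil: 7 tsp; basmati rice: 62 g; quinoa: 861 g; grated parmesan: 8 oz; diced tomatoes: 152 g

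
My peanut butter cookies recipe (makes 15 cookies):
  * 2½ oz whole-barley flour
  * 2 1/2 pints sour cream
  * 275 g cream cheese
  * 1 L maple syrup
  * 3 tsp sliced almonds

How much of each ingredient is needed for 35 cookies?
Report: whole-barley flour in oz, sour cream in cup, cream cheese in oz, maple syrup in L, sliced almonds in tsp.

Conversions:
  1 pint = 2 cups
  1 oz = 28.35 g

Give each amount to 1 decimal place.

whole-barley flour: 5.8 oz; sour cream: 11.7 cup; cream cheese: 22.6 oz; maple syrup: 2.3 L; sliced almonds: 7.0 tsp

Scaling factor: 35/15 = 7/3.
whole-barley flour: 2.5 oz × 7/3 ≈ 5.8 oz
sour cream: 2.5 pint × 7/3 × 2 cup/pint ≈ 11.7 cup
cream cheese: 275 g × 7/3 ÷ 28.35 g/oz ≈ 22.6 oz
maple syrup: 1 L × 7/3 ≈ 2.3 L
sliced almonds: 3 tsp × 7/3 = 7.0 tsp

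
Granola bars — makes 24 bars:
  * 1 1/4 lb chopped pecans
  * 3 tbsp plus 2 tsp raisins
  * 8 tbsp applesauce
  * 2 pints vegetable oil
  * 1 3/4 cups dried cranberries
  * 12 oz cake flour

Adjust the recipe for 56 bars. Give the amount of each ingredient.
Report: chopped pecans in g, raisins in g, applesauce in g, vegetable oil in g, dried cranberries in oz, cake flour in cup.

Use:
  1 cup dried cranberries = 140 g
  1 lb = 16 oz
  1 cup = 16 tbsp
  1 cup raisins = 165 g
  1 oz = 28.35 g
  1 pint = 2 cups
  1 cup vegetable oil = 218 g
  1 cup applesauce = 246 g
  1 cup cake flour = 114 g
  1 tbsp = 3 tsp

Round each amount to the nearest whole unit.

Scaling factor: 56/24 = 7/3.
chopped pecans: 1.25 lb × 7/3 × 16 oz/lb × 28.35 g/oz = 1323 g
raisins: (3 tbsp + 2 tsp = 11/3 tbsp) × 7/3 ÷ 16 tbsp/cup × 165 g/cup ≈ 88 g
applesauce: 8 tbsp × 7/3 ÷ 16 tbsp/cup × 246 g/cup = 287 g
vegetable oil: 2 pint × 7/3 × 2 cup/pint × 218 g/cup ≈ 2035 g
dried cranberries: 1.75 cup × 7/3 × 140 g/cup ÷ 28.35 g/oz ≈ 20 oz
cake flour: 12 oz × 7/3 × 28.35 g/oz ÷ 114 g/cup ≈ 7 cup

chopped pecans: 1323 g; raisins: 88 g; applesauce: 287 g; vegetable oil: 2035 g; dried cranberries: 20 oz; cake flour: 7 cup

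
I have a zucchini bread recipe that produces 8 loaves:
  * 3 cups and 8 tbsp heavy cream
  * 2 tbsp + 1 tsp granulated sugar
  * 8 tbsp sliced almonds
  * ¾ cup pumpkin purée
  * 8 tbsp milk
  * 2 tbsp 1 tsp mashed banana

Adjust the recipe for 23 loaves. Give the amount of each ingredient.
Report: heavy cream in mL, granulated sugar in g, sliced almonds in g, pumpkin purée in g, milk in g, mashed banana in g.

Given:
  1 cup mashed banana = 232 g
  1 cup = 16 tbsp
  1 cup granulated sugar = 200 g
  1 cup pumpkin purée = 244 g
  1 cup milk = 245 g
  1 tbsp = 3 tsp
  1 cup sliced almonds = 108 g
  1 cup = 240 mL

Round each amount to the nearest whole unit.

heavy cream: 2415 mL; granulated sugar: 84 g; sliced almonds: 155 g; pumpkin purée: 526 g; milk: 352 g; mashed banana: 97 g

Scaling factor: 23/8 = 2.875.
heavy cream: (3 cup + 8 tbsp = 3.5 cup) × 23/8 × 240 mL/cup = 2415 mL
granulated sugar: (2 tbsp + 1 tsp = 7/3 tbsp) × 23/8 ÷ 16 tbsp/cup × 200 g/cup ≈ 84 g
sliced almonds: 8 tbsp × 23/8 ÷ 16 tbsp/cup × 108 g/cup ≈ 155 g
pumpkin purée: 0.75 cup × 23/8 × 244 g/cup ≈ 526 g
milk: 8 tbsp × 23/8 ÷ 16 tbsp/cup × 245 g/cup ≈ 352 g
mashed banana: (2 tbsp + 1 tsp = 7/3 tbsp) × 23/8 ÷ 16 tbsp/cup × 232 g/cup ≈ 97 g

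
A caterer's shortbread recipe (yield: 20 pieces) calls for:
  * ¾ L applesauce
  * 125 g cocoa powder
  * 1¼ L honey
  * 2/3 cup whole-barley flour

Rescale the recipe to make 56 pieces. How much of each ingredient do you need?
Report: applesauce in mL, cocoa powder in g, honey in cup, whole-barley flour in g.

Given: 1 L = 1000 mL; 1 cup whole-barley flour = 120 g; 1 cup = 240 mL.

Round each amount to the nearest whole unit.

applesauce: 2100 mL; cocoa powder: 350 g; honey: 15 cup; whole-barley flour: 224 g

Scaling factor: 56/20 = 14/5 = 2.8.
applesauce: 0.75 L × 14/5 × 1000 mL/L = 2100 mL
cocoa powder: 125 g × 14/5 = 350 g
honey: 1.25 L × 14/5 × 1000 mL/L ÷ 240 mL/cup ≈ 15 cup
whole-barley flour: 2/3 cup × 14/5 × 120 g/cup = 224 g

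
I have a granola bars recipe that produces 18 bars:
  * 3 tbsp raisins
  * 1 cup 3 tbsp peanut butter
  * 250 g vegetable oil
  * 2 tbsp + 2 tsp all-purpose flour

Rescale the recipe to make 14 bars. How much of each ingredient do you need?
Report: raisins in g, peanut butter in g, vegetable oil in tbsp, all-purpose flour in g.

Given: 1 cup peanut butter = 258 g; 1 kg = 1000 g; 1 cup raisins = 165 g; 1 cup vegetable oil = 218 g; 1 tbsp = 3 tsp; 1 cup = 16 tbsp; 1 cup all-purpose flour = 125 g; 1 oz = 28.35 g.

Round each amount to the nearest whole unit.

raisins: 24 g; peanut butter: 238 g; vegetable oil: 14 tbsp; all-purpose flour: 16 g

Scaling factor: 14/18 = 7/9.
raisins: 3 tbsp × 7/9 ÷ 16 tbsp/cup × 165 g/cup ≈ 24 g
peanut butter: (1 cup + 3 tbsp = 1.1875 cup) × 7/9 × 258 g/cup ≈ 238 g
vegetable oil: 250 g × 7/9 ÷ 218 g/cup × 16 tbsp/cup ≈ 14 tbsp
all-purpose flour: (2 tbsp + 2 tsp = 8/3 tbsp) × 7/9 ÷ 16 tbsp/cup × 125 g/cup ≈ 16 g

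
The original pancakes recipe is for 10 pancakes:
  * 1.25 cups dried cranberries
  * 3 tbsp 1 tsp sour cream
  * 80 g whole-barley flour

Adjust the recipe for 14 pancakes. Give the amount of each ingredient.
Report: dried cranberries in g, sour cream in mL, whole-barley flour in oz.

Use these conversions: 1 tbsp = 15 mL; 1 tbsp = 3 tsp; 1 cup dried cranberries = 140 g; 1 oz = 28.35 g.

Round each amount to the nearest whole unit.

Scaling factor: 14/10 = 7/5 = 1.4.
dried cranberries: 1.25 cup × 7/5 × 140 g/cup = 245 g
sour cream: (3 tbsp + 1 tsp = 10/3 tbsp) × 7/5 × 15 mL/tbsp = 70 mL
whole-barley flour: 80 g × 7/5 ÷ 28.35 g/oz ≈ 4 oz

dried cranberries: 245 g; sour cream: 70 mL; whole-barley flour: 4 oz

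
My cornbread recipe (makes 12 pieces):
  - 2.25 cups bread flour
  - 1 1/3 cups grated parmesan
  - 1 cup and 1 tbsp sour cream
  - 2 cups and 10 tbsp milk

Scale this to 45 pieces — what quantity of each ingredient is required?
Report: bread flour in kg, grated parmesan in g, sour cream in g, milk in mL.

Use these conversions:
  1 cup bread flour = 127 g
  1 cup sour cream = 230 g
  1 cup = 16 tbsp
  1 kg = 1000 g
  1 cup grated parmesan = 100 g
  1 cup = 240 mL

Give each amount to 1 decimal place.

Scaling factor: 45/12 = 15/4 = 3.75.
bread flour: 2.25 cup × 15/4 × 127 g/cup ÷ 1000 g/kg ≈ 1.1 kg
grated parmesan: 4/3 cup × 15/4 × 100 g/cup = 500.0 g
sour cream: (1 cup + 1 tbsp = 1.0625 cup) × 15/4 × 230 g/cup ≈ 916.4 g
milk: (2 cup + 10 tbsp = 2.625 cup) × 15/4 × 240 mL/cup = 2362.5 mL

bread flour: 1.1 kg; grated parmesan: 500.0 g; sour cream: 916.4 g; milk: 2362.5 mL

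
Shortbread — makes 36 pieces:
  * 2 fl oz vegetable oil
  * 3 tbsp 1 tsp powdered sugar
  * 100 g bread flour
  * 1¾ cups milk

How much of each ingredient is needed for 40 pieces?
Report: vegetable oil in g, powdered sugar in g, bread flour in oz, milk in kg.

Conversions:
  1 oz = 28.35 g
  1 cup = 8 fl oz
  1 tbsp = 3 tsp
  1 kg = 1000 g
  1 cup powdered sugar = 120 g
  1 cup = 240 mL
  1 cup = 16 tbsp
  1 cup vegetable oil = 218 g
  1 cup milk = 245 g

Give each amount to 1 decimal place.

Scaling factor: 40/36 = 10/9.
vegetable oil: 2 fl oz × 10/9 ÷ 8 fl oz/cup × 218 g/cup ≈ 60.6 g
powdered sugar: (3 tbsp + 1 tsp = 10/3 tbsp) × 10/9 ÷ 16 tbsp/cup × 120 g/cup ≈ 27.8 g
bread flour: 100 g × 10/9 ÷ 28.35 g/oz ≈ 3.9 oz
milk: 1.75 cup × 10/9 × 245 g/cup ÷ 1000 g/kg ≈ 0.5 kg

vegetable oil: 60.6 g; powdered sugar: 27.8 g; bread flour: 3.9 oz; milk: 0.5 kg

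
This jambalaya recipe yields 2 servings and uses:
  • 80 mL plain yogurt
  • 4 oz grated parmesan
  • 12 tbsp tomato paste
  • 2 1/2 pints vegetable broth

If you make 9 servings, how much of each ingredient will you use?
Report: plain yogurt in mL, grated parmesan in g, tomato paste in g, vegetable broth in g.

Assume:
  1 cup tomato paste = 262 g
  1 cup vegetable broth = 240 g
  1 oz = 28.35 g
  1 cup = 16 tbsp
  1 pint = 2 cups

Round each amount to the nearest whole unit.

plain yogurt: 360 mL; grated parmesan: 510 g; tomato paste: 884 g; vegetable broth: 5400 g

Scaling factor: 9/2 = 4.5.
plain yogurt: 80 mL × 9/2 = 360 mL
grated parmesan: 4 oz × 9/2 × 28.35 g/oz ≈ 510 g
tomato paste: 12 tbsp × 9/2 ÷ 16 tbsp/cup × 262 g/cup ≈ 884 g
vegetable broth: 2.5 pint × 9/2 × 2 cup/pint × 240 g/cup = 5400 g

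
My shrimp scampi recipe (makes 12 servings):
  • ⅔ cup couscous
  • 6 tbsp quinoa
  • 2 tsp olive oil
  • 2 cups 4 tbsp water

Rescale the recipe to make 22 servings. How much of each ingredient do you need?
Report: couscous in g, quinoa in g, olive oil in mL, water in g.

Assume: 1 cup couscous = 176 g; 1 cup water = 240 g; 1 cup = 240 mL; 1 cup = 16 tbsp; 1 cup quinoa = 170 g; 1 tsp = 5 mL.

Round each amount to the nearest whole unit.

couscous: 215 g; quinoa: 117 g; olive oil: 18 mL; water: 990 g

Scaling factor: 22/12 = 11/6.
couscous: 2/3 cup × 11/6 × 176 g/cup ≈ 215 g
quinoa: 6 tbsp × 11/6 ÷ 16 tbsp/cup × 170 g/cup ≈ 117 g
olive oil: 2 tsp × 11/6 × 5 mL/tsp ≈ 18 mL
water: (2 cup + 4 tbsp = 2.25 cup) × 11/6 × 240 g/cup = 990 g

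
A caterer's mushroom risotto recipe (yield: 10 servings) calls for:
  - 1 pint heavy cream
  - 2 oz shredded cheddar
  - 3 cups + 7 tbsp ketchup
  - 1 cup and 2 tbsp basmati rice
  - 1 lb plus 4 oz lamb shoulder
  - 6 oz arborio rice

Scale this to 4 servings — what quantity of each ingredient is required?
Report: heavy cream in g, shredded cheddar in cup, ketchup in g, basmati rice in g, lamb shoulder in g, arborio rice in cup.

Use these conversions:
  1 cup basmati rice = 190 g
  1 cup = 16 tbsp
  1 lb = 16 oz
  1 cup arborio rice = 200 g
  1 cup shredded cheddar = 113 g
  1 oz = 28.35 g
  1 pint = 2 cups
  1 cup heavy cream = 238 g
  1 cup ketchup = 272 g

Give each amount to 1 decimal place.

Scaling factor: 4/10 = 2/5 = 0.4.
heavy cream: 1 pint × 2/5 × 2 cup/pint × 238 g/cup = 190.4 g
shredded cheddar: 2 oz × 2/5 × 28.35 g/oz ÷ 113 g/cup ≈ 0.2 cup
ketchup: (3 cup + 7 tbsp = 3.4375 cup) × 2/5 × 272 g/cup = 374.0 g
basmati rice: (1 cup + 2 tbsp = 1.125 cup) × 2/5 × 190 g/cup = 85.5 g
lamb shoulder: (1 lb + 4 oz = 1.25 lb) × 2/5 × 16 oz/lb × 28.35 g/oz = 226.8 g
arborio rice: 6 oz × 2/5 × 28.35 g/oz ÷ 200 g/cup ≈ 0.3 cup

heavy cream: 190.4 g; shredded cheddar: 0.2 cup; ketchup: 374.0 g; basmati rice: 85.5 g; lamb shoulder: 226.8 g; arborio rice: 0.3 cup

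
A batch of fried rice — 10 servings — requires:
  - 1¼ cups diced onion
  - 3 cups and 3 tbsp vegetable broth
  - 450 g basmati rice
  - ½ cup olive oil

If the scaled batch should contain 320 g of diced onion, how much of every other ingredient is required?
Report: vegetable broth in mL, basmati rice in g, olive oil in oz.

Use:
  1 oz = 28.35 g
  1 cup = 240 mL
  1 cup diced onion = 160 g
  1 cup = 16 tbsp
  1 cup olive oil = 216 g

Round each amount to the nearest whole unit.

The original recipe has 200 g of diced onion, so the scaling factor is 320 ÷ 200 = 8/5 = 1.6.
vegetable broth: (3 cup + 3 tbsp = 3.1875 cup) × 8/5 × 240 mL/cup = 1224 mL
basmati rice: 450 g × 8/5 = 720 g
olive oil: 0.5 cup × 8/5 × 216 g/cup ÷ 28.35 g/oz ≈ 6 oz

vegetable broth: 1224 mL; basmati rice: 720 g; olive oil: 6 oz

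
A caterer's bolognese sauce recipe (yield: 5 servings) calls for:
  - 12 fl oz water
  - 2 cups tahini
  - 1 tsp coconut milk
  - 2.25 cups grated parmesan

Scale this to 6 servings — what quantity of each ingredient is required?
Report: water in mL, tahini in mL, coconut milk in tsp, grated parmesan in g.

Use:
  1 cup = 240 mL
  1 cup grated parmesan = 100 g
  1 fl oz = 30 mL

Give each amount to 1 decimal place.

Scaling factor: 6/5 = 1.2.
water: 12 fl oz × 6/5 × 30 mL/fl oz = 432.0 mL
tahini: 2 cup × 6/5 × 240 mL/cup = 576.0 mL
coconut milk: 1 tsp × 6/5 = 1.2 tsp
grated parmesan: 2.25 cup × 6/5 × 100 g/cup = 270.0 g

water: 432.0 mL; tahini: 576.0 mL; coconut milk: 1.2 tsp; grated parmesan: 270.0 g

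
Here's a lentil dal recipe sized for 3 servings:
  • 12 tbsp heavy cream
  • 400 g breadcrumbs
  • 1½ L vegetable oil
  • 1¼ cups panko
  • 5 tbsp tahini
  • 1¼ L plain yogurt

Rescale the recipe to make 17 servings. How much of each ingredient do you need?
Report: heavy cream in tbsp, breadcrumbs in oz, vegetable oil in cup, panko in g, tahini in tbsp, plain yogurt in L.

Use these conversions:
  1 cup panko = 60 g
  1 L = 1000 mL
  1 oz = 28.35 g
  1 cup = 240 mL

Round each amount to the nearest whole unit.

Scaling factor: 17/3.
heavy cream: 12 tbsp × 17/3 = 68 tbsp
breadcrumbs: 400 g × 17/3 ÷ 28.35 g/oz ≈ 80 oz
vegetable oil: 1.5 L × 17/3 × 1000 mL/L ÷ 240 mL/cup ≈ 35 cup
panko: 1.25 cup × 17/3 × 60 g/cup = 425 g
tahini: 5 tbsp × 17/3 ≈ 28 tbsp
plain yogurt: 1.25 L × 17/3 ≈ 7 L

heavy cream: 68 tbsp; breadcrumbs: 80 oz; vegetable oil: 35 cup; panko: 425 g; tahini: 28 tbsp; plain yogurt: 7 L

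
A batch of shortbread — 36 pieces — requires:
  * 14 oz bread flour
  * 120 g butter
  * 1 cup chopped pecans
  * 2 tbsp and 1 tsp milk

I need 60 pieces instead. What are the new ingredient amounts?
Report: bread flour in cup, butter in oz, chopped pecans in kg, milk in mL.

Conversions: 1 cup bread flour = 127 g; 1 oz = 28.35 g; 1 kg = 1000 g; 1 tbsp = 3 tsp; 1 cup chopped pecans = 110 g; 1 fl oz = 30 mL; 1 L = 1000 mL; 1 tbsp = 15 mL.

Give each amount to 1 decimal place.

bread flour: 5.2 cup; butter: 7.1 oz; chopped pecans: 0.2 kg; milk: 58.3 mL

Scaling factor: 60/36 = 5/3.
bread flour: 14 oz × 5/3 × 28.35 g/oz ÷ 127 g/cup ≈ 5.2 cup
butter: 120 g × 5/3 ÷ 28.35 g/oz ≈ 7.1 oz
chopped pecans: 1 cup × 5/3 × 110 g/cup ÷ 1000 g/kg ≈ 0.2 kg
milk: (2 tbsp + 1 tsp = 7/3 tbsp) × 5/3 × 15 mL/tbsp ≈ 58.3 mL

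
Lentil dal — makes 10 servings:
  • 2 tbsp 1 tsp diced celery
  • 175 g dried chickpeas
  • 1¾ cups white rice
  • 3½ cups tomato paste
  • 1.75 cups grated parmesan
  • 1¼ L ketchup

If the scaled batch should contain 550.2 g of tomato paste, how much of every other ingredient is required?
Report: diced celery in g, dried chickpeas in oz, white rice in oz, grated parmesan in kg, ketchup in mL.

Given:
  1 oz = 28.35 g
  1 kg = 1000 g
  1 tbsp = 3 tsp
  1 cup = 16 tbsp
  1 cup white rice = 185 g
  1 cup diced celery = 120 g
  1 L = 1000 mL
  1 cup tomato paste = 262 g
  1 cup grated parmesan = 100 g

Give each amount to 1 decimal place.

The original recipe has 917 g of tomato paste, so the scaling factor is 550.2 ÷ 917 = 3/5 = 0.6.
diced celery: (2 tbsp + 1 tsp = 7/3 tbsp) × 3/5 ÷ 16 tbsp/cup × 120 g/cup = 10.5 g
dried chickpeas: 175 g × 3/5 ÷ 28.35 g/oz ≈ 3.7 oz
white rice: 1.75 cup × 3/5 × 185 g/cup ÷ 28.35 g/oz ≈ 6.9 oz
grated parmesan: 1.75 cup × 3/5 × 100 g/cup ÷ 1000 g/kg ≈ 0.1 kg
ketchup: 1.25 L × 3/5 × 1000 mL/L = 750.0 mL

diced celery: 10.5 g; dried chickpeas: 3.7 oz; white rice: 6.9 oz; grated parmesan: 0.1 kg; ketchup: 750.0 mL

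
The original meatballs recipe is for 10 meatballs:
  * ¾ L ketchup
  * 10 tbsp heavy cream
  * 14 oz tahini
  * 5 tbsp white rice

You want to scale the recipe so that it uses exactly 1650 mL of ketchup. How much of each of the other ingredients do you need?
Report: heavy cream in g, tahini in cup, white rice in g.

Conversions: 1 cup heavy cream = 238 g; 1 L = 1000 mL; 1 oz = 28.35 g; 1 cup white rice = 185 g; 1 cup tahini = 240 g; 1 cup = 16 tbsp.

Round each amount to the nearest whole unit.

heavy cream: 327 g; tahini: 4 cup; white rice: 127 g

The original recipe has 750 mL of ketchup, so the scaling factor is 1650 ÷ 750 = 11/5 = 2.2.
heavy cream: 10 tbsp × 11/5 ÷ 16 tbsp/cup × 238 g/cup ≈ 327 g
tahini: 14 oz × 11/5 × 28.35 g/oz ÷ 240 g/cup ≈ 4 cup
white rice: 5 tbsp × 11/5 ÷ 16 tbsp/cup × 185 g/cup ≈ 127 g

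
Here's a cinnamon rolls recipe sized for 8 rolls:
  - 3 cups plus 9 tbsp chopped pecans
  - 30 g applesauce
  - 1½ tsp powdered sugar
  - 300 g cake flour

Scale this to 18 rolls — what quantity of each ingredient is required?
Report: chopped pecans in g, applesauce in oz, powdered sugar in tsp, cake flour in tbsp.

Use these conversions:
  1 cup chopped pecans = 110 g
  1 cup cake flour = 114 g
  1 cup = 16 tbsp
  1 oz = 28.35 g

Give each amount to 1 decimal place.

chopped pecans: 881.7 g; applesauce: 2.4 oz; powdered sugar: 3.4 tsp; cake flour: 94.7 tbsp

Scaling factor: 18/8 = 9/4 = 2.25.
chopped pecans: (3 cup + 9 tbsp = 3.5625 cup) × 9/4 × 110 g/cup ≈ 881.7 g
applesauce: 30 g × 9/4 ÷ 28.35 g/oz ≈ 2.4 oz
powdered sugar: 1.5 tsp × 9/4 ≈ 3.4 tsp
cake flour: 300 g × 9/4 ÷ 114 g/cup × 16 tbsp/cup ≈ 94.7 tbsp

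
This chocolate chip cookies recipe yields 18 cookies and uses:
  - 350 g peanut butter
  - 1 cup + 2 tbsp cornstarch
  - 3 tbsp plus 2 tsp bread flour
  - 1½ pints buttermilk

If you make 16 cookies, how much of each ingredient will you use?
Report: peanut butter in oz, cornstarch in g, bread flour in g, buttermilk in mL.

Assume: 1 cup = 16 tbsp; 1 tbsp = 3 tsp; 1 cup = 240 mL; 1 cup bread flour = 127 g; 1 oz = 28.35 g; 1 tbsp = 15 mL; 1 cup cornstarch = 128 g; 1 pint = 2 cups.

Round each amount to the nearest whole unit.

peanut butter: 11 oz; cornstarch: 128 g; bread flour: 26 g; buttermilk: 640 mL

Scaling factor: 16/18 = 8/9.
peanut butter: 350 g × 8/9 ÷ 28.35 g/oz ≈ 11 oz
cornstarch: (1 cup + 2 tbsp = 1.125 cup) × 8/9 × 128 g/cup = 128 g
bread flour: (3 tbsp + 2 tsp = 11/3 tbsp) × 8/9 ÷ 16 tbsp/cup × 127 g/cup ≈ 26 g
buttermilk: 1.5 pint × 8/9 × 2 cup/pint × 240 mL/cup = 640 mL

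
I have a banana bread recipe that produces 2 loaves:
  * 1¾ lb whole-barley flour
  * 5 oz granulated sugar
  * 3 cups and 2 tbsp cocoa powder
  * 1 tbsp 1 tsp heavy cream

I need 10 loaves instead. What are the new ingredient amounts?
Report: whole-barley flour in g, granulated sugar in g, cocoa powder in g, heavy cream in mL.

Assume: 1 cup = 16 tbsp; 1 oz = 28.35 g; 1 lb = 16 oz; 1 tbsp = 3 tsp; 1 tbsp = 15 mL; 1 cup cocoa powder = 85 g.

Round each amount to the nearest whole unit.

whole-barley flour: 3969 g; granulated sugar: 709 g; cocoa powder: 1328 g; heavy cream: 100 mL

Scaling factor: 10/2 = 5.
whole-barley flour: 1.75 lb × 5 × 16 oz/lb × 28.35 g/oz = 3969 g
granulated sugar: 5 oz × 5 × 28.35 g/oz ≈ 709 g
cocoa powder: (3 cup + 2 tbsp = 3.125 cup) × 5 × 85 g/cup ≈ 1328 g
heavy cream: (1 tbsp + 1 tsp = 4/3 tbsp) × 5 × 15 mL/tbsp = 100 mL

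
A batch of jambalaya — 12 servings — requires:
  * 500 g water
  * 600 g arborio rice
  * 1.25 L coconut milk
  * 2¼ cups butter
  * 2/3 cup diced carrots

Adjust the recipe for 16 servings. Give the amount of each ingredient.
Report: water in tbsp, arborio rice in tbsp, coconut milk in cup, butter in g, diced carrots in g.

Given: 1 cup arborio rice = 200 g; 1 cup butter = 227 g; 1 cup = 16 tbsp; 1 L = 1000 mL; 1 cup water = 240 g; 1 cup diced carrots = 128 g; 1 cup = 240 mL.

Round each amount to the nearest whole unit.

Scaling factor: 16/12 = 4/3.
water: 500 g × 4/3 ÷ 240 g/cup × 16 tbsp/cup ≈ 44 tbsp
arborio rice: 600 g × 4/3 ÷ 200 g/cup × 16 tbsp/cup = 64 tbsp
coconut milk: 1.25 L × 4/3 × 1000 mL/L ÷ 240 mL/cup ≈ 7 cup
butter: 2.25 cup × 4/3 × 227 g/cup = 681 g
diced carrots: 2/3 cup × 4/3 × 128 g/cup ≈ 114 g

water: 44 tbsp; arborio rice: 64 tbsp; coconut milk: 7 cup; butter: 681 g; diced carrots: 114 g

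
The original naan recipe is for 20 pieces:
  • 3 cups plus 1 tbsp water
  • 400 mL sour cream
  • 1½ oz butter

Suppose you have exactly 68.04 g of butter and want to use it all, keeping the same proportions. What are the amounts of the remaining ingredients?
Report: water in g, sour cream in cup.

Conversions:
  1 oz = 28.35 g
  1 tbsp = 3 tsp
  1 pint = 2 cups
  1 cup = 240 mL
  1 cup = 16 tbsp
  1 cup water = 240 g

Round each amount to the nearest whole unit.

The original recipe has 42.525 g of butter, so the scaling factor is 68.04 ÷ 42.525 = 8/5 = 1.6.
water: (3 cup + 1 tbsp = 3.0625 cup) × 8/5 × 240 g/cup = 1176 g
sour cream: 400 mL × 8/5 ÷ 240 mL/cup ≈ 3 cup

water: 1176 g; sour cream: 3 cup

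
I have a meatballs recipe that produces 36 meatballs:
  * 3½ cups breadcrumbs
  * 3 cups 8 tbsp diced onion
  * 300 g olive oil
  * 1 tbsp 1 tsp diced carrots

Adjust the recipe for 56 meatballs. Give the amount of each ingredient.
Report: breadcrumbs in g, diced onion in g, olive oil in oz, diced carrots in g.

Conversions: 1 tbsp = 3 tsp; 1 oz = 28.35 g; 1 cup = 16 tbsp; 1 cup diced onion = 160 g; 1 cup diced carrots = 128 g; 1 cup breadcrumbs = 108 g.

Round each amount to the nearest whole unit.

Scaling factor: 56/36 = 14/9.
breadcrumbs: 3.5 cup × 14/9 × 108 g/cup = 588 g
diced onion: (3 cup + 8 tbsp = 3.5 cup) × 14/9 × 160 g/cup ≈ 871 g
olive oil: 300 g × 14/9 ÷ 28.35 g/oz ≈ 16 oz
diced carrots: (1 tbsp + 1 tsp = 4/3 tbsp) × 14/9 ÷ 16 tbsp/cup × 128 g/cup ≈ 17 g

breadcrumbs: 588 g; diced onion: 871 g; olive oil: 16 oz; diced carrots: 17 g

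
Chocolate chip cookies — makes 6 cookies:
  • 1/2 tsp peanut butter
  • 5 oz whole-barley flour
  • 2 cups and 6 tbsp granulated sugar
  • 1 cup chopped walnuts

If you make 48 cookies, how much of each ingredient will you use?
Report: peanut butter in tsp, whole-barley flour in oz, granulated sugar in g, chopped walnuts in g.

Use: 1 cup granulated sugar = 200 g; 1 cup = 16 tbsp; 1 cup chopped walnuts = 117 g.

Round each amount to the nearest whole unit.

peanut butter: 4 tsp; whole-barley flour: 40 oz; granulated sugar: 3800 g; chopped walnuts: 936 g

Scaling factor: 48/6 = 8.
peanut butter: 0.5 tsp × 8 = 4 tsp
whole-barley flour: 5 oz × 8 = 40 oz
granulated sugar: (2 cup + 6 tbsp = 2.375 cup) × 8 × 200 g/cup = 3800 g
chopped walnuts: 1 cup × 8 × 117 g/cup = 936 g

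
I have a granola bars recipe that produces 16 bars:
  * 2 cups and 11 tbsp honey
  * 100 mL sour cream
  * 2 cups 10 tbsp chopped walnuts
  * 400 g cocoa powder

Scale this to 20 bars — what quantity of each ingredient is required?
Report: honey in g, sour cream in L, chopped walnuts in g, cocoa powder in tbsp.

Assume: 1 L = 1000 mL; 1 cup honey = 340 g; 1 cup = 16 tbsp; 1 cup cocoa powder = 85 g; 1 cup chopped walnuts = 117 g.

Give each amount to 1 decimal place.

honey: 1142.2 g; sour cream: 0.1 L; chopped walnuts: 383.9 g; cocoa powder: 94.1 tbsp

Scaling factor: 20/16 = 5/4 = 1.25.
honey: (2 cup + 11 tbsp = 2.6875 cup) × 5/4 × 340 g/cup ≈ 1142.2 g
sour cream: 100 mL × 5/4 ÷ 1000 mL/L ≈ 0.1 L
chopped walnuts: (2 cup + 10 tbsp = 2.625 cup) × 5/4 × 117 g/cup ≈ 383.9 g
cocoa powder: 400 g × 5/4 ÷ 85 g/cup × 16 tbsp/cup ≈ 94.1 tbsp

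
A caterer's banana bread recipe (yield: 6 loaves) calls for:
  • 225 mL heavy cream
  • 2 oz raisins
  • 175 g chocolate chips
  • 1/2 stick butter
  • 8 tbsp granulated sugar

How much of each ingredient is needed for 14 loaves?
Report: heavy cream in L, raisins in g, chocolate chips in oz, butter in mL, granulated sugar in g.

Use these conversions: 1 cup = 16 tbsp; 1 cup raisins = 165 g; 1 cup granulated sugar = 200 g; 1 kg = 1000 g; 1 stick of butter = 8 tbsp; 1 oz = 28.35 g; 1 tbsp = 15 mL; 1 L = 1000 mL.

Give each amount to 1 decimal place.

Scaling factor: 14/6 = 7/3.
heavy cream: 225 mL × 7/3 ÷ 1000 mL/L ≈ 0.5 L
raisins: 2 oz × 7/3 × 28.35 g/oz = 132.3 g
chocolate chips: 175 g × 7/3 ÷ 28.35 g/oz ≈ 14.4 oz
butter: 0.5 stick × 7/3 × 8 tbsp/stick × 15 mL/tbsp = 140.0 mL
granulated sugar: 8 tbsp × 7/3 ÷ 16 tbsp/cup × 200 g/cup ≈ 233.3 g

heavy cream: 0.5 L; raisins: 132.3 g; chocolate chips: 14.4 oz; butter: 140.0 mL; granulated sugar: 233.3 g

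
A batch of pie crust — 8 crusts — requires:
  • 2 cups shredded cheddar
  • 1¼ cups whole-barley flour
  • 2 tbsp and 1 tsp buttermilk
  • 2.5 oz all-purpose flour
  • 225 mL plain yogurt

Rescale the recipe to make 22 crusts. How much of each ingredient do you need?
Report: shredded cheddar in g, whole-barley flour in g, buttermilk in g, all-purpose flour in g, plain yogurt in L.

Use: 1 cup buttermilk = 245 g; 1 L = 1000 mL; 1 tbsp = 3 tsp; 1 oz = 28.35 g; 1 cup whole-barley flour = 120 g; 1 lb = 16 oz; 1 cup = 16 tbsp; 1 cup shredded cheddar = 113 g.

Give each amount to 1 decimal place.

Scaling factor: 22/8 = 11/4 = 2.75.
shredded cheddar: 2 cup × 11/4 × 113 g/cup = 621.5 g
whole-barley flour: 1.25 cup × 11/4 × 120 g/cup = 412.5 g
buttermilk: (2 tbsp + 1 tsp = 7/3 tbsp) × 11/4 ÷ 16 tbsp/cup × 245 g/cup ≈ 98.3 g
all-purpose flour: 2.5 oz × 11/4 × 28.35 g/oz ≈ 194.9 g
plain yogurt: 225 mL × 11/4 ÷ 1000 mL/L ≈ 0.6 L

shredded cheddar: 621.5 g; whole-barley flour: 412.5 g; buttermilk: 98.3 g; all-purpose flour: 194.9 g; plain yogurt: 0.6 L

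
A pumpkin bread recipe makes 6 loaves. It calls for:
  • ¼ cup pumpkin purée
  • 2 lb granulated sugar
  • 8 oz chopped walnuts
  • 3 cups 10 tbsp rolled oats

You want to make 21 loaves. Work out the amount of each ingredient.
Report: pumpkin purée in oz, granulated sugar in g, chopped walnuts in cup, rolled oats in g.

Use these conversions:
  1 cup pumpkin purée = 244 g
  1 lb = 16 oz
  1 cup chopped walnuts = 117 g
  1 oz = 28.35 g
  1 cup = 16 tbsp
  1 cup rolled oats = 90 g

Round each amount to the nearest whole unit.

Scaling factor: 21/6 = 7/2 = 3.5.
pumpkin purée: 0.25 cup × 7/2 × 244 g/cup ÷ 28.35 g/oz ≈ 8 oz
granulated sugar: 2 lb × 7/2 × 16 oz/lb × 28.35 g/oz ≈ 3175 g
chopped walnuts: 8 oz × 7/2 × 28.35 g/oz ÷ 117 g/cup ≈ 7 cup
rolled oats: (3 cup + 10 tbsp = 3.625 cup) × 7/2 × 90 g/cup ≈ 1142 g

pumpkin purée: 8 oz; granulated sugar: 3175 g; chopped walnuts: 7 cup; rolled oats: 1142 g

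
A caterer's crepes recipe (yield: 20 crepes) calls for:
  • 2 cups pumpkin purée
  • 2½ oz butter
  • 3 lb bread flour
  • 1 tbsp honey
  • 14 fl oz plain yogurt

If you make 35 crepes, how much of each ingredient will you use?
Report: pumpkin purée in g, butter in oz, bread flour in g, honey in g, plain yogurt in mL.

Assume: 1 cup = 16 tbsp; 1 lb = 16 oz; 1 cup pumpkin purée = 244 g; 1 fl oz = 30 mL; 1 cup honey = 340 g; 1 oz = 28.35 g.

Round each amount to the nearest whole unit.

Scaling factor: 35/20 = 7/4 = 1.75.
pumpkin purée: 2 cup × 7/4 × 244 g/cup = 854 g
butter: 2.5 oz × 7/4 ≈ 4 oz
bread flour: 3 lb × 7/4 × 16 oz/lb × 28.35 g/oz ≈ 2381 g
honey: 1 tbsp × 7/4 ÷ 16 tbsp/cup × 340 g/cup ≈ 37 g
plain yogurt: 14 fl oz × 7/4 × 30 mL/fl oz = 735 mL

pumpkin purée: 854 g; butter: 4 oz; bread flour: 2381 g; honey: 37 g; plain yogurt: 735 mL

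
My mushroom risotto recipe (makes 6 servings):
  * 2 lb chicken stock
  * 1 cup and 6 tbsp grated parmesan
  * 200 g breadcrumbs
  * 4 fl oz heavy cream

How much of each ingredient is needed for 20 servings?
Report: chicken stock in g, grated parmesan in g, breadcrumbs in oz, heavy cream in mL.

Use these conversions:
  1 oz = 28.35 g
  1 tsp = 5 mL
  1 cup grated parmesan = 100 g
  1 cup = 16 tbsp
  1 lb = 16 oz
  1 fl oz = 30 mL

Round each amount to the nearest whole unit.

chicken stock: 3024 g; grated parmesan: 458 g; breadcrumbs: 24 oz; heavy cream: 400 mL

Scaling factor: 20/6 = 10/3.
chicken stock: 2 lb × 10/3 × 16 oz/lb × 28.35 g/oz = 3024 g
grated parmesan: (1 cup + 6 tbsp = 1.375 cup) × 10/3 × 100 g/cup ≈ 458 g
breadcrumbs: 200 g × 10/3 ÷ 28.35 g/oz ≈ 24 oz
heavy cream: 4 fl oz × 10/3 × 30 mL/fl oz = 400 mL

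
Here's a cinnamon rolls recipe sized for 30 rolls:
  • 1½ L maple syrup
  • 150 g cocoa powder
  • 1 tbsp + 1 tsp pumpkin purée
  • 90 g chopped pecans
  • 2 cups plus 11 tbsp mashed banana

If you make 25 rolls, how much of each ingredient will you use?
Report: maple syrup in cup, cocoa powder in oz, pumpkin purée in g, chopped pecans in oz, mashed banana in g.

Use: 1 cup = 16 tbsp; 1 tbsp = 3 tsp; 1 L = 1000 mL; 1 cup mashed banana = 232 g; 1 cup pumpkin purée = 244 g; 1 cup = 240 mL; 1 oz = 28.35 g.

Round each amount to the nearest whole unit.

maple syrup: 5 cup; cocoa powder: 4 oz; pumpkin purée: 17 g; chopped pecans: 3 oz; mashed banana: 520 g

Scaling factor: 25/30 = 5/6.
maple syrup: 1.5 L × 5/6 × 1000 mL/L ÷ 240 mL/cup ≈ 5 cup
cocoa powder: 150 g × 5/6 ÷ 28.35 g/oz ≈ 4 oz
pumpkin purée: (1 tbsp + 1 tsp = 4/3 tbsp) × 5/6 ÷ 16 tbsp/cup × 244 g/cup ≈ 17 g
chopped pecans: 90 g × 5/6 ÷ 28.35 g/oz ≈ 3 oz
mashed banana: (2 cup + 11 tbsp = 2.6875 cup) × 5/6 × 232 g/cup ≈ 520 g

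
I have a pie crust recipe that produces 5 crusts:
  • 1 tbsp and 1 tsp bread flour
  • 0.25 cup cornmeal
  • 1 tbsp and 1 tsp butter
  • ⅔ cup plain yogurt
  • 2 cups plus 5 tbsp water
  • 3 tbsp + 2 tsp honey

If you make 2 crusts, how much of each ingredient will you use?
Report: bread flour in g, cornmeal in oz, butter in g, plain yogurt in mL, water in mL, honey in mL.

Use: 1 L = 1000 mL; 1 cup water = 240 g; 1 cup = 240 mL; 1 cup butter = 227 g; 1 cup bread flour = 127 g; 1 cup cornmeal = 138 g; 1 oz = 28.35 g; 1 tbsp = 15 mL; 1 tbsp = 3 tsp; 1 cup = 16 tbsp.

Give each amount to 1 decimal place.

Scaling factor: 2/5 = 0.4.
bread flour: (1 tbsp + 1 tsp = 4/3 tbsp) × 2/5 ÷ 16 tbsp/cup × 127 g/cup ≈ 4.2 g
cornmeal: 0.25 cup × 2/5 × 138 g/cup ÷ 28.35 g/oz ≈ 0.5 oz
butter: (1 tbsp + 1 tsp = 4/3 tbsp) × 2/5 ÷ 16 tbsp/cup × 227 g/cup ≈ 7.6 g
plain yogurt: 2/3 cup × 2/5 × 240 mL/cup = 64.0 mL
water: (2 cup + 5 tbsp = 2.3125 cup) × 2/5 × 240 mL/cup = 222.0 mL
honey: (3 tbsp + 2 tsp = 11/3 tbsp) × 2/5 × 15 mL/tbsp = 22.0 mL

bread flour: 4.2 g; cornmeal: 0.5 oz; butter: 7.6 g; plain yogurt: 64.0 mL; water: 222.0 mL; honey: 22.0 mL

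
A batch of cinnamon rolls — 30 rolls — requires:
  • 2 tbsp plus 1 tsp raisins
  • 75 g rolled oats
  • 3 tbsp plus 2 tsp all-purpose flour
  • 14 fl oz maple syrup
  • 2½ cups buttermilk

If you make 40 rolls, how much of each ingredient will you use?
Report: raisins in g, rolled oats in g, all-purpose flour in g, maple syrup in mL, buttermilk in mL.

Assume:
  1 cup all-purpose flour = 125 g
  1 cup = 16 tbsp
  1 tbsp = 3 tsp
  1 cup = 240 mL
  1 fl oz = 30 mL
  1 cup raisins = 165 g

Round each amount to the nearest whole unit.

raisins: 32 g; rolled oats: 100 g; all-purpose flour: 38 g; maple syrup: 560 mL; buttermilk: 800 mL

Scaling factor: 40/30 = 4/3.
raisins: (2 tbsp + 1 tsp = 7/3 tbsp) × 4/3 ÷ 16 tbsp/cup × 165 g/cup ≈ 32 g
rolled oats: 75 g × 4/3 = 100 g
all-purpose flour: (3 tbsp + 2 tsp = 11/3 tbsp) × 4/3 ÷ 16 tbsp/cup × 125 g/cup ≈ 38 g
maple syrup: 14 fl oz × 4/3 × 30 mL/fl oz = 560 mL
buttermilk: 2.5 cup × 4/3 × 240 mL/cup = 800 mL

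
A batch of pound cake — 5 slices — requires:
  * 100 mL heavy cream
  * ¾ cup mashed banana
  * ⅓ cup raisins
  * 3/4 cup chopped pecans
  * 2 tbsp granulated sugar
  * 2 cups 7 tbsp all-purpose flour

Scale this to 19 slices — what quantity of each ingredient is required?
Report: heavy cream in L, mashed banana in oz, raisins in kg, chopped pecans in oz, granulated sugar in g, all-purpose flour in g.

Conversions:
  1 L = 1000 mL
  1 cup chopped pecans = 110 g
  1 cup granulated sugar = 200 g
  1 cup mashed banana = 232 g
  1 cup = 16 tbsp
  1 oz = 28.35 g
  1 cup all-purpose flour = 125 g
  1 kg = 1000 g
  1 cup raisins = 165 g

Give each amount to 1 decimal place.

heavy cream: 0.4 L; mashed banana: 23.3 oz; raisins: 0.2 kg; chopped pecans: 11.1 oz; granulated sugar: 95.0 g; all-purpose flour: 1157.8 g

Scaling factor: 19/5 = 3.8.
heavy cream: 100 mL × 19/5 ÷ 1000 mL/L ≈ 0.4 L
mashed banana: 0.75 cup × 19/5 × 232 g/cup ÷ 28.35 g/oz ≈ 23.3 oz
raisins: 1/3 cup × 19/5 × 165 g/cup ÷ 1000 g/kg ≈ 0.2 kg
chopped pecans: 0.75 cup × 19/5 × 110 g/cup ÷ 28.35 g/oz ≈ 11.1 oz
granulated sugar: 2 tbsp × 19/5 ÷ 16 tbsp/cup × 200 g/cup = 95.0 g
all-purpose flour: (2 cup + 7 tbsp = 2.4375 cup) × 19/5 × 125 g/cup ≈ 1157.8 g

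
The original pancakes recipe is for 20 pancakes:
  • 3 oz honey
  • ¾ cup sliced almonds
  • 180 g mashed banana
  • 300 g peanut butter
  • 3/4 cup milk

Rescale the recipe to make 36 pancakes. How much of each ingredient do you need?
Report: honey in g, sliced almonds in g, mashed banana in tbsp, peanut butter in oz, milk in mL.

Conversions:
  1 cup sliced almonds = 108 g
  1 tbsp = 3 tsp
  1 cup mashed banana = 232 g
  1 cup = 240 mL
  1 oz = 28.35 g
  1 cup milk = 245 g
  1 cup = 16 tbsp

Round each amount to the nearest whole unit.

Scaling factor: 36/20 = 9/5 = 1.8.
honey: 3 oz × 9/5 × 28.35 g/oz ≈ 153 g
sliced almonds: 0.75 cup × 9/5 × 108 g/cup ≈ 146 g
mashed banana: 180 g × 9/5 ÷ 232 g/cup × 16 tbsp/cup ≈ 22 tbsp
peanut butter: 300 g × 9/5 ÷ 28.35 g/oz ≈ 19 oz
milk: 0.75 cup × 9/5 × 240 mL/cup = 324 mL

honey: 153 g; sliced almonds: 146 g; mashed banana: 22 tbsp; peanut butter: 19 oz; milk: 324 mL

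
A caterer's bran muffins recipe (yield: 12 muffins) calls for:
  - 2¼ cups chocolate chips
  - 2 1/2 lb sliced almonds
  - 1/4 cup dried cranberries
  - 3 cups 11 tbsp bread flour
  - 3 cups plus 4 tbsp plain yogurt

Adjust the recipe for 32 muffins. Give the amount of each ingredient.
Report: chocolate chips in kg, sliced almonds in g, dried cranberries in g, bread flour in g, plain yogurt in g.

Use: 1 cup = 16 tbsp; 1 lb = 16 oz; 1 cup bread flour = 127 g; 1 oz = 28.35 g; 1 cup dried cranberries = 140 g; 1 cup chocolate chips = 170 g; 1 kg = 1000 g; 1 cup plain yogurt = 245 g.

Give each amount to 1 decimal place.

chocolate chips: 1.0 kg; sliced almonds: 3024.0 g; dried cranberries: 93.3 g; bread flour: 1248.8 g; plain yogurt: 2123.3 g

Scaling factor: 32/12 = 8/3.
chocolate chips: 2.25 cup × 8/3 × 170 g/cup ÷ 1000 g/kg ≈ 1.0 kg
sliced almonds: 2.5 lb × 8/3 × 16 oz/lb × 28.35 g/oz = 3024.0 g
dried cranberries: 0.25 cup × 8/3 × 140 g/cup ≈ 93.3 g
bread flour: (3 cup + 11 tbsp = 3.6875 cup) × 8/3 × 127 g/cup ≈ 1248.8 g
plain yogurt: (3 cup + 4 tbsp = 3.25 cup) × 8/3 × 245 g/cup ≈ 2123.3 g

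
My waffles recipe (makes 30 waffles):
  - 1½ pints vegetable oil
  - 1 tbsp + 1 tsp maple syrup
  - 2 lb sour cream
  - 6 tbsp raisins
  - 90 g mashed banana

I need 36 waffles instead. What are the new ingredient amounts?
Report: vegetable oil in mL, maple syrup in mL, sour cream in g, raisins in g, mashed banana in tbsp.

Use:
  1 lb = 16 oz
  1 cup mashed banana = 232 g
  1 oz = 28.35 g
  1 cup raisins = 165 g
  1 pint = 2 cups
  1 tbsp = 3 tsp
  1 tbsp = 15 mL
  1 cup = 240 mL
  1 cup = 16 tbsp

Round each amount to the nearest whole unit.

vegetable oil: 864 mL; maple syrup: 24 mL; sour cream: 1089 g; raisins: 74 g; mashed banana: 7 tbsp

Scaling factor: 36/30 = 6/5 = 1.2.
vegetable oil: 1.5 pint × 6/5 × 2 cup/pint × 240 mL/cup = 864 mL
maple syrup: (1 tbsp + 1 tsp = 4/3 tbsp) × 6/5 × 15 mL/tbsp = 24 mL
sour cream: 2 lb × 6/5 × 16 oz/lb × 28.35 g/oz ≈ 1089 g
raisins: 6 tbsp × 6/5 ÷ 16 tbsp/cup × 165 g/cup ≈ 74 g
mashed banana: 90 g × 6/5 ÷ 232 g/cup × 16 tbsp/cup ≈ 7 tbsp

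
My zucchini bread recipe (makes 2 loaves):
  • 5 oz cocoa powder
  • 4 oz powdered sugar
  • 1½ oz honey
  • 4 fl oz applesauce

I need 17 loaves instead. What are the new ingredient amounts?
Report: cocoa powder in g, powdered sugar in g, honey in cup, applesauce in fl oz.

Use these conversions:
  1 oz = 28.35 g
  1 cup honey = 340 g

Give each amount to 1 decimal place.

cocoa powder: 1204.9 g; powdered sugar: 963.9 g; honey: 1.1 cup; applesauce: 34.0 fl oz

Scaling factor: 17/2 = 8.5.
cocoa powder: 5 oz × 17/2 × 28.35 g/oz ≈ 1204.9 g
powdered sugar: 4 oz × 17/2 × 28.35 g/oz = 963.9 g
honey: 1.5 oz × 17/2 × 28.35 g/oz ÷ 340 g/cup ≈ 1.1 cup
applesauce: 4 fl oz × 17/2 = 34.0 fl oz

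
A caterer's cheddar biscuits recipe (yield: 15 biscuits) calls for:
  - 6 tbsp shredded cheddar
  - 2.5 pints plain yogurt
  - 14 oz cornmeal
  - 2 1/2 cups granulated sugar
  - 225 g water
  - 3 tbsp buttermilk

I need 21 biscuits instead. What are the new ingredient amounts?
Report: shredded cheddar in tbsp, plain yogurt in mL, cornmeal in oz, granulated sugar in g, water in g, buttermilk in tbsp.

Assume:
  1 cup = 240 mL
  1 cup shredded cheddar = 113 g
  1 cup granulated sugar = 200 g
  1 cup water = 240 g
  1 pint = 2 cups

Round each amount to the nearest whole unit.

Scaling factor: 21/15 = 7/5 = 1.4.
shredded cheddar: 6 tbsp × 7/5 ≈ 8 tbsp
plain yogurt: 2.5 pint × 7/5 × 2 cup/pint × 240 mL/cup = 1680 mL
cornmeal: 14 oz × 7/5 ≈ 20 oz
granulated sugar: 2.5 cup × 7/5 × 200 g/cup = 700 g
water: 225 g × 7/5 = 315 g
buttermilk: 3 tbsp × 7/5 ≈ 4 tbsp

shredded cheddar: 8 tbsp; plain yogurt: 1680 mL; cornmeal: 20 oz; granulated sugar: 700 g; water: 315 g; buttermilk: 4 tbsp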